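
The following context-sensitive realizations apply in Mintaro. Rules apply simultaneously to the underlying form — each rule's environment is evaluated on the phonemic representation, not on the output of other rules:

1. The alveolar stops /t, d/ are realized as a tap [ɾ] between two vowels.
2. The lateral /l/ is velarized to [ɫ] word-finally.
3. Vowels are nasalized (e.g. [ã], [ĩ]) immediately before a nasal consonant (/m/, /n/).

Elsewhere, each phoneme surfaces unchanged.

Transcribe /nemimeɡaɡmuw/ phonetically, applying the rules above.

/n/ (word-initial): no rule targets it → [n].
/e/ — between /n/ and /m/, before a nasal consonant — surfaces as [ẽ] (rule 3).
/m/ (between /e/ and /i/): no rule targets it → [m].
/i/ (between /m/ and /m/): before a nasal consonant, so rule 3 applies → [ĩ].
/m/ stays [m].
/e/ — between /m/ and /ɡ/; rule 3 does not apply here → [e].
/ɡ/ — not in any rule's target class → [ɡ].
/a/ (between /ɡ/ and /ɡ/): rule 3 targets it, but not before a nasal consonant → unchanged [a].
/ɡ/ stays [ɡ].
/m/ (between /ɡ/ and /u/) is unaffected → [m].
/u/ (between /m/ and /w/) fails the environment for rule 3, so it stays [u].
/w/ (word-final) is unaffected → [w].

[nẽmĩmeɡaɡmuw]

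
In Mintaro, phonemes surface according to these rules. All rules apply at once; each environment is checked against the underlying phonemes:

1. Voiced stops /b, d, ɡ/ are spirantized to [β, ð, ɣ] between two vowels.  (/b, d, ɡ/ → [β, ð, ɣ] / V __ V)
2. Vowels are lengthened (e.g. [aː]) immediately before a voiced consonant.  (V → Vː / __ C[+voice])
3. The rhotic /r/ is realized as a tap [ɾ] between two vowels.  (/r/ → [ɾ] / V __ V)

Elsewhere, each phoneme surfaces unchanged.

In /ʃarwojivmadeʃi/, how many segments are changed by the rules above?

Segments that undergo a rule: /a/ → [aː] (rule 2); /o/ → [oː] (rule 2); /i/ → [iː] (rule 2); /a/ → [aː] (rule 2); /d/ → [ð] (rule 1).
All other segments surface unchanged.

5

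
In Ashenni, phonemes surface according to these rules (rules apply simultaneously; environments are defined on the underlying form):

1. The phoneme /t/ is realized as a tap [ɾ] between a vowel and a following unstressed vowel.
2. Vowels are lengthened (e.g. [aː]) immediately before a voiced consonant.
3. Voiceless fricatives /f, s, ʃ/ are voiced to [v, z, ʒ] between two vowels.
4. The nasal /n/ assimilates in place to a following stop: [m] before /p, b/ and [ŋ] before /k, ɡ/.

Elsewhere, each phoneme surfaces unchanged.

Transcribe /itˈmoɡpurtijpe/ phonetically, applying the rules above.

/i/ (word-initial) is in the target of rule 2 but the environment (before a voiced consonant) is not met → [i].
/t/ (between /i/ and /m/) is in the target of rule 1 but the environment (between a vowel and a following unstressed vowel) is not met → [t].
/m/ (between /t/ and /o/) is unaffected → [m].
/o/ (between /m/ and /ɡ/) occurs before a voiced consonant → [oː] by rule 2.
/ɡ/ — not in any rule's target class → [ɡ].
/p/ (between /ɡ/ and /u/) is unaffected → [p].
/u/ meets the environment for rule 2 (before a voiced consonant) → [uː].
/r/ stays [r].
/t/ — between /r/ and /i/; rule 1 does not apply here → [t].
/i/ (between /t/ and /j/): before a voiced consonant, so rule 2 applies → [iː].
/j/ (between /i/ and /p/): no rule targets it → [j].
/p/ (between /j/ and /e/) is unaffected → [p].
/e/ (word-final) fails the environment for rule 2, so it stays [e].

[itˈmoːɡpuːrtiːjpe]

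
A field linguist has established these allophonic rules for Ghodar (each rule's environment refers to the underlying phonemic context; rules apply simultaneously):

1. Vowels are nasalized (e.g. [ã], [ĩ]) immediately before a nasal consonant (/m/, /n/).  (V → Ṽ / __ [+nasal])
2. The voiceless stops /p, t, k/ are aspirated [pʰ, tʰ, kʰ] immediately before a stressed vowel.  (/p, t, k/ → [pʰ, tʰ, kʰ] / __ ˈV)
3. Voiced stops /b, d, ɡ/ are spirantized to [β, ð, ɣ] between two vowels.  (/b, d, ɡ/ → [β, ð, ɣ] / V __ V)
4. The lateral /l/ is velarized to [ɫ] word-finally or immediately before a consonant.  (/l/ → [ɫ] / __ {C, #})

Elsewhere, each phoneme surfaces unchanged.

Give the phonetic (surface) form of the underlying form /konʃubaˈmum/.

[kõnʃuβãˈmũm]

/k/ (word-initial): rule 2 targets it, but not immediately before a stressed vowel → unchanged [k].
/o/ (between /k/ and /n/) occurs before a nasal consonant → [õ] by rule 1.
/n/ stays [n].
/ʃ/ stays [ʃ].
/u/ (between /ʃ/ and /b/) is in the target of rule 1 but the environment (before a nasal consonant) is not met → [u].
/b/ meets the environment for rule 3 (between two vowels) → [β].
/a/ (between /b/ and /m/) occurs before a nasal consonant → [ã] by rule 1.
/m/ stays [m].
/u/ (between /m/ and /m/) occurs before a nasal consonant → [ũ] by rule 1.
/m/ — not in any rule's target class → [m].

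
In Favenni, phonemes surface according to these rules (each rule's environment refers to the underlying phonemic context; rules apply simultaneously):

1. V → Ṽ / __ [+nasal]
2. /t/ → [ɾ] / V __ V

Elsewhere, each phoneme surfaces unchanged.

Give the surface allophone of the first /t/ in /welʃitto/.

/t/ (between /i/ and /t/) fails the environment for rule 2, so it stays [t].

[t]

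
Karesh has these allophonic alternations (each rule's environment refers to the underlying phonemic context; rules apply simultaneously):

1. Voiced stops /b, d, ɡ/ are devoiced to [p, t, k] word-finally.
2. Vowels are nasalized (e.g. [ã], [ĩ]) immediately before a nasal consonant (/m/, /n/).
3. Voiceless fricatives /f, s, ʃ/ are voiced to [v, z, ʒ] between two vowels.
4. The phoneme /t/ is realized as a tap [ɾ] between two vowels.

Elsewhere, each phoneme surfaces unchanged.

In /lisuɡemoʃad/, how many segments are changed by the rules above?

4

Segments that undergo a rule: /s/ → [z] (rule 3); /e/ → [ẽ] (rule 2); /ʃ/ → [ʒ] (rule 3); /d/ → [t] (rule 1).
All other segments surface unchanged.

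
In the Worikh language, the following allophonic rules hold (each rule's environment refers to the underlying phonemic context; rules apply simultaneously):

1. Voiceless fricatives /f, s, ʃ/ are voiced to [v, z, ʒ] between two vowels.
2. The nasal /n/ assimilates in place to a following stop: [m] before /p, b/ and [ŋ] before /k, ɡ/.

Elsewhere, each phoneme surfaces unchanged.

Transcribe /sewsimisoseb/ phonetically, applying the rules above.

/s/ (word-initial): rule 1 targets it, but not between two vowels → unchanged [s].
/s/ — between /w/ and /i/; rule 1 does not apply here → [s].
/s/ (between /i/ and /o/) occurs between two vowels → [z] by rule 1.
/s/ (between /o/ and /e/) occurs between two vowels → [z] by rule 1.

[sewsimizozeb]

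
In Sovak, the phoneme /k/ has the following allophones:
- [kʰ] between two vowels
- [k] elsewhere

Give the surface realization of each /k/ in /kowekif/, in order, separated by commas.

Occurrence 1 (position 1): no conditioning environment matches → elsewhere allophone [k].
Occurrence 2 (position 5): between two vowels → [kʰ].

[k], [kʰ]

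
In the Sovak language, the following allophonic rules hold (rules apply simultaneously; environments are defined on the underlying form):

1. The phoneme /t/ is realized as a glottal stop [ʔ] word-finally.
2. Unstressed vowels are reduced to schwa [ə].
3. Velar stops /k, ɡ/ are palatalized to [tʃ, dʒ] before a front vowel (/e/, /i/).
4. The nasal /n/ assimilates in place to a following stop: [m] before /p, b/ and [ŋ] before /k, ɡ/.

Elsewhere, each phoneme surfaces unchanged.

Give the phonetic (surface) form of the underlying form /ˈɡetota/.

[ˈdʒetətə]

/ɡ/ (word-initial): before a front vowel, so rule 3 applies → [dʒ].
/e/ (between /ɡ/ and /t/) is in the target of rule 2 but the environment (in an unstressed syllable) is not met → [e].
/t/ (between /e/ and /o/) is in the target of rule 1 but the environment (word-finally) is not met → [t].
/o/ meets the environment for rule 2 (in an unstressed syllable) → [ə].
/t/ (between /o/ and /a/): rule 1 targets it, but not word-finally → unchanged [t].
Rule 2 applies to /a/ (word-final: in an unstressed syllable) → [ə].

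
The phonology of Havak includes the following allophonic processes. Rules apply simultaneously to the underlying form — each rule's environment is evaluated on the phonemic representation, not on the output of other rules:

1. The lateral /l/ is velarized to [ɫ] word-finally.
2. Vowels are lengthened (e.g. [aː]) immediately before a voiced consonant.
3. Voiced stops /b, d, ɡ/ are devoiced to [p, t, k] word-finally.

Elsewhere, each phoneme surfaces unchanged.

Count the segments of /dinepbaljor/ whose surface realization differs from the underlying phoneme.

3

Segments that undergo a rule: /i/ → [iː] (rule 2); /a/ → [aː] (rule 2); /o/ → [oː] (rule 2).
All other segments surface unchanged.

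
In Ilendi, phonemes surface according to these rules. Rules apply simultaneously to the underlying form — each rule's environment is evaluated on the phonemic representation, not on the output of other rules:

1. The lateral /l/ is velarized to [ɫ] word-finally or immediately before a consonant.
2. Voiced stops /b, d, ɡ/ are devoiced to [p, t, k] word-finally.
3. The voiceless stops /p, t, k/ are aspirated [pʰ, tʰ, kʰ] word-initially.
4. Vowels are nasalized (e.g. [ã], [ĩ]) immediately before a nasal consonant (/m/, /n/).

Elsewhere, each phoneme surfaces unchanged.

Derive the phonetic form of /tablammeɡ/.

/t/ meets the environment for rule 3 (word-initially) → [tʰ].
/a/ — between /t/ and /b/; rule 4 does not apply here → [a].
/b/ (between /a/ and /l/) is in the target of rule 2 but the environment (word-finally) is not met → [b].
/l/ — between /b/ and /a/; rule 1 does not apply here → [l].
/a/ (between /l/ and /m/): before a nasal consonant, so rule 4 applies → [ã].
/m/ (between /a/ and /m/): no rule targets it → [m].
/m/ (between /m/ and /e/): no rule targets it → [m].
/e/ (between /m/ and /ɡ/): rule 4 targets it, but not before a nasal consonant → unchanged [e].
Rule 2 applies to /ɡ/ (word-final: word-finally) → [k].

[tʰablãmmek]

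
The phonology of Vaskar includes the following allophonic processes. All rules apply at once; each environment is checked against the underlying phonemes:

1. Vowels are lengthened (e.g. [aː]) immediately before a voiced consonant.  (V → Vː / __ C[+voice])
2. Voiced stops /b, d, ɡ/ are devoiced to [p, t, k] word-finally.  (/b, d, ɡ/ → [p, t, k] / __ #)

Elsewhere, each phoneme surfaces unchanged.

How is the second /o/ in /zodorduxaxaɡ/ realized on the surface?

/o/ (between /d/ and /r/): before a voiced consonant, so rule 1 applies → [oː].

[oː]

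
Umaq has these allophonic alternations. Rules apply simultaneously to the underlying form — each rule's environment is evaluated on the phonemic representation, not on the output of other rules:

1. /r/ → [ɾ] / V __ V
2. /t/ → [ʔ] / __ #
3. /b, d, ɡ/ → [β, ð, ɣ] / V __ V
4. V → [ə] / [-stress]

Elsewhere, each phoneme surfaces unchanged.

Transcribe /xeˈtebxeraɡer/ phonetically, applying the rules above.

/x/ (word-initial) is unaffected → [x].
Rule 4 applies to /e/ (between /x/ and /t/: in an unstressed syllable) → [ə].
/t/ (between /e/ and /e/) fails the environment for rule 2, so it stays [t].
/e/ (between /t/ and /b/): rule 4 targets it, but not in an unstressed syllable → unchanged [e].
/b/ (between /e/ and /x/): rule 3 targets it, but not between two vowels → unchanged [b].
/x/ (between /b/ and /e/): no rule targets it → [x].
/e/ meets the environment for rule 4 (in an unstressed syllable) → [ə].
/r/ (between /e/ and /a/): between two vowels, so rule 1 applies → [ɾ].
/a/ (between /r/ and /ɡ/): in an unstressed syllable, so rule 4 applies → [ə].
/ɡ/ — between /a/ and /e/, between two vowels — surfaces as [ɣ] (rule 3).
/e/ (between /ɡ/ and /r/): in an unstressed syllable, so rule 4 applies → [ə].
/r/ — word-final; rule 1 does not apply here → [r].

[xəˈtebxəɾəɣər]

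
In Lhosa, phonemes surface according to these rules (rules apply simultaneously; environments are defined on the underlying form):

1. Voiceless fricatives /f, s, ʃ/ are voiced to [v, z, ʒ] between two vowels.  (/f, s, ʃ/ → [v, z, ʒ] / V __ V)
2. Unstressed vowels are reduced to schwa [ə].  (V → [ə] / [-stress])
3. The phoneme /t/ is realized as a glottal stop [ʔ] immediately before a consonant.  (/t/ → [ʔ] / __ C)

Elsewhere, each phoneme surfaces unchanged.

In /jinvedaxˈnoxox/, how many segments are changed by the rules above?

Segments that undergo a rule: /i/ → [ə] (rule 2); /e/ → [ə] (rule 2); /a/ → [ə] (rule 2); /o/ → [ə] (rule 2).
All other segments surface unchanged.

4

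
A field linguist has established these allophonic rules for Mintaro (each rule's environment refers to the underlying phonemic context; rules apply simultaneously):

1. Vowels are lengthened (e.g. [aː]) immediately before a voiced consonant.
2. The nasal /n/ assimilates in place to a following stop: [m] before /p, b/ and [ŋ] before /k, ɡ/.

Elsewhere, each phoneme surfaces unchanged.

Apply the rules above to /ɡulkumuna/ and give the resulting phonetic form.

[ɡuːlkuːmuːna]

/ɡ/ — not in any rule's target class → [ɡ].
/u/ — between /ɡ/ and /l/, before a voiced consonant — surfaces as [uː] (rule 1).
/l/ — not in any rule's target class → [l].
/k/ stays [k].
/u/ (between /k/ and /m/) occurs before a voiced consonant → [uː] by rule 1.
/m/ stays [m].
/u/ (between /m/ and /n/) occurs before a voiced consonant → [uː] by rule 1.
/n/ (between /u/ and /a/) is in the target of rule 2 but the environment (before a labial or velar stop) is not met → [n].
/a/ (word-final): rule 1 targets it, but not before a voiced consonant → unchanged [a].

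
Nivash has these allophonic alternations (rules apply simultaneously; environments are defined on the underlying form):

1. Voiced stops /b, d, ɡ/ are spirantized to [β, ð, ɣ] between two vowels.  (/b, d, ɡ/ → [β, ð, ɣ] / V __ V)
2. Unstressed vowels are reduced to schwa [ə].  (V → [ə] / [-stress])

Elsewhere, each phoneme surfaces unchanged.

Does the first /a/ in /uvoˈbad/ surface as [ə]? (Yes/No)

No

/a/ (between /b/ and /d/) fails the environment for rule 2, so it stays [a].
The actual realization is [a], not [ə].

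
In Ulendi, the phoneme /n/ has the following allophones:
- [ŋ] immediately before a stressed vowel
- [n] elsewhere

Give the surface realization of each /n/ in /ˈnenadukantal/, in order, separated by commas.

Occurrence 1 (position 1): immediately before a stressed vowel → [ŋ].
Occurrence 2 (position 3): no conditioning environment matches → elsewhere allophone [n].
Occurrence 3 (position 9): no conditioning environment matches → elsewhere allophone [n].

[ŋ], [n], [n]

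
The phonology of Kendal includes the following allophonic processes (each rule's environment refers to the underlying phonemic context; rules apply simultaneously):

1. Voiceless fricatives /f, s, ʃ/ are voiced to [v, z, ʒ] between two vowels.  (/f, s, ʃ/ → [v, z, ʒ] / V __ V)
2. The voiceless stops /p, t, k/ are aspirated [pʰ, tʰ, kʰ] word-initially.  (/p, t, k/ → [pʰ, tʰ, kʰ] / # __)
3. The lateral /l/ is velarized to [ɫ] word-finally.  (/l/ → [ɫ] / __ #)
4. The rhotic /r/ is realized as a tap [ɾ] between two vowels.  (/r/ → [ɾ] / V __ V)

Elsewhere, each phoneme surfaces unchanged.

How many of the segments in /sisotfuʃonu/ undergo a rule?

2

Segments that undergo a rule: /s/ → [z] (rule 1); /ʃ/ → [ʒ] (rule 1).
All other segments surface unchanged.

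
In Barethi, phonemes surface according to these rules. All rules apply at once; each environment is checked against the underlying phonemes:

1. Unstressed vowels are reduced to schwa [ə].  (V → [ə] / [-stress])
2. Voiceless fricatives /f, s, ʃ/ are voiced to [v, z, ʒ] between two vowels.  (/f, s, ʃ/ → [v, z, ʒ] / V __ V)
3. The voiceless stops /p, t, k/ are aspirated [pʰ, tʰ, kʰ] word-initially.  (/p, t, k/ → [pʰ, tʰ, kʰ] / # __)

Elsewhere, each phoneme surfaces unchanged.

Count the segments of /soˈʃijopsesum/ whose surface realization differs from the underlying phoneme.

Segments that undergo a rule: /o/ → [ə] (rule 1); /ʃ/ → [ʒ] (rule 2); /o/ → [ə] (rule 1); /e/ → [ə] (rule 1); /s/ → [z] (rule 2); /u/ → [ə] (rule 1).
All other segments surface unchanged.

6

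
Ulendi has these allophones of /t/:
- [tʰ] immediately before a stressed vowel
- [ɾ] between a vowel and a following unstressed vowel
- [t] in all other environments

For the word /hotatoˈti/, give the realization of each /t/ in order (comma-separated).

[ɾ], [ɾ], [tʰ]

Occurrence 1 (position 3): between a vowel and an unstressed vowel → [ɾ].
Occurrence 2 (position 5): between a vowel and an unstressed vowel → [ɾ].
Occurrence 3 (position 7): immediately before a stressed vowel → [tʰ].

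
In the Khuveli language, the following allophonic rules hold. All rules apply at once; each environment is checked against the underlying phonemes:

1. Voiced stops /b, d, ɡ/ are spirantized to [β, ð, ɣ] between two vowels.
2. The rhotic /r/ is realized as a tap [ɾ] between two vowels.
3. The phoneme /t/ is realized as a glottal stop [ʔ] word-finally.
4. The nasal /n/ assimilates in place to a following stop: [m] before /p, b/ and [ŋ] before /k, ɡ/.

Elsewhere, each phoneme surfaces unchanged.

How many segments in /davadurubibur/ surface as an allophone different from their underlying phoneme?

4

Segments that undergo a rule: /d/ → [ð] (rule 1); /r/ → [ɾ] (rule 2); /b/ → [β] (rule 1); /b/ → [β] (rule 1).
All other segments surface unchanged.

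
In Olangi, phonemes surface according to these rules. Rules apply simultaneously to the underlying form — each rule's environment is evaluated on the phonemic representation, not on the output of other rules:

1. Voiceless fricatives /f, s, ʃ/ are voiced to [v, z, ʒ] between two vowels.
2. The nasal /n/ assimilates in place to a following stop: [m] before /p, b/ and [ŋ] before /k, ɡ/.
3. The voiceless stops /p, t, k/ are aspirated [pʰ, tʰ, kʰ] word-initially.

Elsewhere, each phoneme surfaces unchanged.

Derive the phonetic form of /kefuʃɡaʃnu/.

[kʰevuʃɡaʃnu]

Rule 3 applies to /k/ (word-initial: word-initially) → [kʰ].
/e/ — not in any rule's target class → [e].
Rule 1 applies to /f/ (between /e/ and /u/: between two vowels) → [v].
/u/ (between /f/ and /ʃ/): no rule targets it → [u].
/ʃ/ — between /u/ and /ɡ/; rule 1 does not apply here → [ʃ].
/ɡ/ (between /ʃ/ and /a/) is unaffected → [ɡ].
/a/ — not in any rule's target class → [a].
/ʃ/ — between /a/ and /n/; rule 1 does not apply here → [ʃ].
/n/ — between /ʃ/ and /u/; rule 2 does not apply here → [n].
/u/ (word-final) is unaffected → [u].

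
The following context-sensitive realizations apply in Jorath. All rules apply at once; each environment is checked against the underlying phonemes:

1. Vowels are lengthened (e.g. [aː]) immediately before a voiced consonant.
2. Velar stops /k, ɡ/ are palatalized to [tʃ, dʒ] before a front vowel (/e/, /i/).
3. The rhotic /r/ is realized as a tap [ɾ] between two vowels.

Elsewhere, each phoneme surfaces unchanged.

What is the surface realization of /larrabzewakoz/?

[laːrraːbzeːwakoːz]

/l/ (word-initial): no rule targets it → [l].
/a/ — between /l/ and /r/, before a voiced consonant — surfaces as [aː] (rule 1).
/r/ (between /a/ and /r/) fails the environment for rule 3, so it stays [r].
/r/ (between /r/ and /a/): rule 3 targets it, but not between two vowels → unchanged [r].
/a/ (between /r/ and /b/): before a voiced consonant, so rule 1 applies → [aː].
/b/ — not in any rule's target class → [b].
/z/ — not in any rule's target class → [z].
Rule 1 applies to /e/ (between /z/ and /w/: before a voiced consonant) → [eː].
/w/ (between /e/ and /a/): no rule targets it → [w].
/a/ (between /w/ and /k/) fails the environment for rule 1, so it stays [a].
/k/ (between /a/ and /o/): rule 2 targets it, but not before a front vowel → unchanged [k].
/o/ (between /k/ and /z/): before a voiced consonant, so rule 1 applies → [oː].
/z/ — not in any rule's target class → [z].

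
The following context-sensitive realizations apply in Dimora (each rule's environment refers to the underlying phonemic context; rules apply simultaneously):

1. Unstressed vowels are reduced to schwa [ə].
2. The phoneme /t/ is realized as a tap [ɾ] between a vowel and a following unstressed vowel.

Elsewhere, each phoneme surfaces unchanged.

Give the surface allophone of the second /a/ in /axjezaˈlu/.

Rule 1 applies to /a/ (between /z/ and /l/: in an unstressed syllable) → [ə].

[ə]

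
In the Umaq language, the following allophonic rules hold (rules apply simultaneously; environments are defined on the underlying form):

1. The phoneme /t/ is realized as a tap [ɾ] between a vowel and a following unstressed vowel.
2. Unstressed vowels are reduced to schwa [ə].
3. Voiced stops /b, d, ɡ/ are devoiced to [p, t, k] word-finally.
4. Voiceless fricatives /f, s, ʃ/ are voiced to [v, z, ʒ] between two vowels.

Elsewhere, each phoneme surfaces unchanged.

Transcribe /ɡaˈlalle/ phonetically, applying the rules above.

[ɡəˈlallə]

/ɡ/ — word-initial; rule 3 does not apply here → [ɡ].
/a/ (between /ɡ/ and /l/) occurs in an unstressed syllable → [ə] by rule 2.
/l/ (between /a/ and /a/): no rule targets it → [l].
/a/ (between /l/ and /l/) is in the target of rule 2 but the environment (in an unstressed syllable) is not met → [a].
/l/ (between /a/ and /l/) is unaffected → [l].
/l/ stays [l].
/e/ meets the environment for rule 2 (in an unstressed syllable) → [ə].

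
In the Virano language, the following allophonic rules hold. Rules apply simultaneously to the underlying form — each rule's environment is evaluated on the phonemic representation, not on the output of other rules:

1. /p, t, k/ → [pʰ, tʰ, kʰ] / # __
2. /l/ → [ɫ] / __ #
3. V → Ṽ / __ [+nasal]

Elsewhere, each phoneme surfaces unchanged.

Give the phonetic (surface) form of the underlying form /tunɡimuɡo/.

Rule 1 applies to /t/ (word-initial: word-initially) → [tʰ].
/u/ — between /t/ and /n/, before a nasal consonant — surfaces as [ũ] (rule 3).
/n/ stays [n].
/ɡ/ (between /n/ and /i/): no rule targets it → [ɡ].
/i/ (between /ɡ/ and /m/): before a nasal consonant, so rule 3 applies → [ĩ].
/m/ (between /i/ and /u/) is unaffected → [m].
/u/ (between /m/ and /ɡ/) is in the target of rule 3 but the environment (before a nasal consonant) is not met → [u].
/ɡ/ (between /u/ and /o/): no rule targets it → [ɡ].
/o/ — word-final; rule 3 does not apply here → [o].

[tʰũnɡĩmuɡo]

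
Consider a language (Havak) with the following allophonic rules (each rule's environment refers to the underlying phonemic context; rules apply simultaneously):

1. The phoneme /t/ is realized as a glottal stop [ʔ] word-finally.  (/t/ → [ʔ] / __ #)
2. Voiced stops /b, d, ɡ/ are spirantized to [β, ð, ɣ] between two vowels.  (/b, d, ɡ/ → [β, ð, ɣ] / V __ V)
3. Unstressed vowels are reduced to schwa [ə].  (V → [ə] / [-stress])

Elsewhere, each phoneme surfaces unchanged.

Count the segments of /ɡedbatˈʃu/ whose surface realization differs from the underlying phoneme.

2

Segments that undergo a rule: /e/ → [ə] (rule 3); /a/ → [ə] (rule 3).
All other segments surface unchanged.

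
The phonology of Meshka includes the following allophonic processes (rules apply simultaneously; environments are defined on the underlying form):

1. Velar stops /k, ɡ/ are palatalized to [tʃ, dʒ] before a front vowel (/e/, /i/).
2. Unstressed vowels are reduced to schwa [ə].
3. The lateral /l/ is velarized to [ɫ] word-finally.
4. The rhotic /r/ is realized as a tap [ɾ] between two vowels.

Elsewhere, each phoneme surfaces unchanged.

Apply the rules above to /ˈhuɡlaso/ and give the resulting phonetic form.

/h/ stays [h].
/u/ (between /h/ and /ɡ/): rule 2 targets it, but not in an unstressed syllable → unchanged [u].
/ɡ/ (between /u/ and /l/) fails the environment for rule 1, so it stays [ɡ].
/l/ — between /ɡ/ and /a/; rule 3 does not apply here → [l].
/a/ (between /l/ and /s/): in an unstressed syllable, so rule 2 applies → [ə].
/s/ (between /a/ and /o/): no rule targets it → [s].
Rule 2 applies to /o/ (word-final: in an unstressed syllable) → [ə].

[ˈhuɡləsə]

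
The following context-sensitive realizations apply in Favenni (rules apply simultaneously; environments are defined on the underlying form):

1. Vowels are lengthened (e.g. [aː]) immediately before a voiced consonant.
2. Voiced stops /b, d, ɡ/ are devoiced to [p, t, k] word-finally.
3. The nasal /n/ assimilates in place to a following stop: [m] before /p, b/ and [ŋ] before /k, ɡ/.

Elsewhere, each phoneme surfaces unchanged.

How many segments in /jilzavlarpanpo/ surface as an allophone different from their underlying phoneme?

Segments that undergo a rule: /i/ → [iː] (rule 1); /a/ → [aː] (rule 1); /a/ → [aː] (rule 1); /a/ → [aː] (rule 1); /n/ → [m] (rule 3).
All other segments surface unchanged.

5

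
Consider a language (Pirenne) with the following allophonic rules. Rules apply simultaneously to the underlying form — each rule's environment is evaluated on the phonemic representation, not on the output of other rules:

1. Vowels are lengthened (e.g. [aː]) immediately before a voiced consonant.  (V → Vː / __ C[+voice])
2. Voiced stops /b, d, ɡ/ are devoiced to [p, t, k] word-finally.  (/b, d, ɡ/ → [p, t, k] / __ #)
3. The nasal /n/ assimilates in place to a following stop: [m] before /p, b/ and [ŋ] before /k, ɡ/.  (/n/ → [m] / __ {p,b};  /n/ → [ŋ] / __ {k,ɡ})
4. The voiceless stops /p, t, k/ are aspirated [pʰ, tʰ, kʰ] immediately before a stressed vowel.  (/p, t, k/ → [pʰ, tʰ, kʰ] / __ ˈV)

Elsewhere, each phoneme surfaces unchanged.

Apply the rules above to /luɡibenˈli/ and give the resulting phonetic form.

[luːɡiːbeːnˈli]

/l/ stays [l].
/u/ — between /l/ and /ɡ/, before a voiced consonant — surfaces as [uː] (rule 1).
/ɡ/ (between /u/ and /i/): rule 2 targets it, but not word-finally → unchanged [ɡ].
/i/ (between /ɡ/ and /b/): before a voiced consonant, so rule 1 applies → [iː].
/b/ (between /i/ and /e/): rule 2 targets it, but not word-finally → unchanged [b].
/e/ meets the environment for rule 1 (before a voiced consonant) → [eː].
/n/ — between /e/ and /l/; rule 3 does not apply here → [n].
/l/ (between /n/ and /i/) is unaffected → [l].
/i/ (word-final) fails the environment for rule 1, so it stays [i].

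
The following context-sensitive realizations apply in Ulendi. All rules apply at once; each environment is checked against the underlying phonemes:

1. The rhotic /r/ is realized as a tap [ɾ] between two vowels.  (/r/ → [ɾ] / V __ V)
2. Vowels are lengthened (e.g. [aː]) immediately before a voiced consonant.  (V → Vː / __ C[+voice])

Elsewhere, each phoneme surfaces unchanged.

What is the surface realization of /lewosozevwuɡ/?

[leːwosoːzeːvwuːɡ]

/e/ meets the environment for rule 2 (before a voiced consonant) → [eː].
/o/ (between /w/ and /s/) fails the environment for rule 2, so it stays [o].
Rule 2 applies to /o/ (between /s/ and /z/: before a voiced consonant) → [oː].
/e/ — between /z/ and /v/, before a voiced consonant — surfaces as [eː] (rule 2).
Rule 2 applies to /u/ (between /w/ and /ɡ/: before a voiced consonant) → [uː].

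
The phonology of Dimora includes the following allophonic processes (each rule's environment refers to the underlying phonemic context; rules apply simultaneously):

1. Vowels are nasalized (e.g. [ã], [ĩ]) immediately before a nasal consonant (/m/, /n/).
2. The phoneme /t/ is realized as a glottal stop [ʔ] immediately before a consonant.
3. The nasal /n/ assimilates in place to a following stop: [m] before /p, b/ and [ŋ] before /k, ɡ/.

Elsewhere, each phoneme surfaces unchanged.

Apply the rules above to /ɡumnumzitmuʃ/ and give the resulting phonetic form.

/ɡ/ stays [ɡ].
Rule 1 applies to /u/ (between /ɡ/ and /m/: before a nasal consonant) → [ũ].
/m/ stays [m].
/n/ (between /m/ and /u/) is in the target of rule 3 but the environment (before a labial or velar stop) is not met → [n].
Rule 1 applies to /u/ (between /n/ and /m/: before a nasal consonant) → [ũ].
/m/ (between /u/ and /z/) is unaffected → [m].
/z/ (between /m/ and /i/): no rule targets it → [z].
/i/ (between /z/ and /t/): rule 1 targets it, but not before a nasal consonant → unchanged [i].
Rule 2 applies to /t/ (between /i/ and /m/: immediately before a consonant) → [ʔ].
/m/ (between /t/ and /u/): no rule targets it → [m].
/u/ (between /m/ and /ʃ/): rule 1 targets it, but not before a nasal consonant → unchanged [u].
/ʃ/ — not in any rule's target class → [ʃ].

[ɡũmnũmziʔmuʃ]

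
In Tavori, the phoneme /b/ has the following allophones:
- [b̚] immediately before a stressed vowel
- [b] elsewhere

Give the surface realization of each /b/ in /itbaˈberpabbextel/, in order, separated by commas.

Occurrence 1 (position 3): no conditioning environment matches → elsewhere allophone [b].
Occurrence 2 (position 5): immediately before a stressed vowel → [b̚].
Occurrence 3 (position 10): no conditioning environment matches → elsewhere allophone [b].
Occurrence 4 (position 11): no conditioning environment matches → elsewhere allophone [b].

[b], [b̚], [b], [b]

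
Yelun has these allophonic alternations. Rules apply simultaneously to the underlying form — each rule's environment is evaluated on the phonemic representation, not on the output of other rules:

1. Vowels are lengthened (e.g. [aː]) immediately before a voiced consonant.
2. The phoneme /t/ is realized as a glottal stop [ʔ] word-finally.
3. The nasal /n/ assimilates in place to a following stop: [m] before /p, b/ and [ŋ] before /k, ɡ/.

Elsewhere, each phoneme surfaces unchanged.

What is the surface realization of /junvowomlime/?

[juːnvoːwoːmliːme]

/j/ (word-initial): no rule targets it → [j].
/u/ (between /j/ and /n/): before a voiced consonant, so rule 1 applies → [uː].
/n/ (between /u/ and /v/) is in the target of rule 3 but the environment (before a labial or velar stop) is not met → [n].
/v/ (between /n/ and /o/) is unaffected → [v].
Rule 1 applies to /o/ (between /v/ and /w/: before a voiced consonant) → [oː].
/w/ — not in any rule's target class → [w].
/o/ meets the environment for rule 1 (before a voiced consonant) → [oː].
/m/ stays [m].
/l/ (between /m/ and /i/) is unaffected → [l].
/i/ — between /l/ and /m/, before a voiced consonant — surfaces as [iː] (rule 1).
/m/ (between /i/ and /e/) is unaffected → [m].
/e/ (word-final): rule 1 targets it, but not before a voiced consonant → unchanged [e].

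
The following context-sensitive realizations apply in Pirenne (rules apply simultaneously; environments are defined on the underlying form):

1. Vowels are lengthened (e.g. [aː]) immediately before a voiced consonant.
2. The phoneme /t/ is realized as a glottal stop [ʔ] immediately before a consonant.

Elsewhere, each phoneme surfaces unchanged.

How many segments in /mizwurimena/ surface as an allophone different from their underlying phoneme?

4

Segments that undergo a rule: /i/ → [iː] (rule 1); /u/ → [uː] (rule 1); /i/ → [iː] (rule 1); /e/ → [eː] (rule 1).
All other segments surface unchanged.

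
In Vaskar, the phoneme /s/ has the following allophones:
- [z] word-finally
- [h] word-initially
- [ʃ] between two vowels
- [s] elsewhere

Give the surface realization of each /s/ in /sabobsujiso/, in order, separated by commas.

[h], [s], [ʃ]

Occurrence 1 (position 1): word-initially → [h].
Occurrence 2 (position 6): no conditioning environment matches → elsewhere allophone [s].
Occurrence 3 (position 10): between two vowels → [ʃ].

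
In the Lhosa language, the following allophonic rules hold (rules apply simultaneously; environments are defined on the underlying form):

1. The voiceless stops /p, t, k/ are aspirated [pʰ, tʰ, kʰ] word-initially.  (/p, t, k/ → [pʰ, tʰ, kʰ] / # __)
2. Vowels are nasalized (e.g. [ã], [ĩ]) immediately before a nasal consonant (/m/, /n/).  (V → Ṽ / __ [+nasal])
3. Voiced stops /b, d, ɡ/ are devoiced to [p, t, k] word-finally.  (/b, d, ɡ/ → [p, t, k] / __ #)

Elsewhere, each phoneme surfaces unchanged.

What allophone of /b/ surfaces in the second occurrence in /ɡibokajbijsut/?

/b/ (between /j/ and /i/) is in the target of rule 3 but the environment (word-finally) is not met → [b].

[b]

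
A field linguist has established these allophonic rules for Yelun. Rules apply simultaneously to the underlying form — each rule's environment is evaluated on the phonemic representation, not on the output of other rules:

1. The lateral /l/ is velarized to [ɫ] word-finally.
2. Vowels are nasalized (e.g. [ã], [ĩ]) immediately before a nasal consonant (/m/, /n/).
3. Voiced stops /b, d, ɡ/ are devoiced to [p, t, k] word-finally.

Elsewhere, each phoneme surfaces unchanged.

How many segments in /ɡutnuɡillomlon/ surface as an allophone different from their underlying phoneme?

2

Segments that undergo a rule: /o/ → [õ] (rule 2); /o/ → [õ] (rule 2).
All other segments surface unchanged.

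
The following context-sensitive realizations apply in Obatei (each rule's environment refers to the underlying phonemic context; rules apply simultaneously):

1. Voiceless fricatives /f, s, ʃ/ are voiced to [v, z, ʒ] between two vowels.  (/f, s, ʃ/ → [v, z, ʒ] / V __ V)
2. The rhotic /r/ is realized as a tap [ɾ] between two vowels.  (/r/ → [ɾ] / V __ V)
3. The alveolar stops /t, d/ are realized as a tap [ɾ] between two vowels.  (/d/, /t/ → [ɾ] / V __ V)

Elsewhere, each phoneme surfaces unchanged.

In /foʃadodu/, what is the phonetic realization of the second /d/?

[ɾ]

/d/ — between /o/ and /u/, between two vowels — surfaces as [ɾ] (rule 3).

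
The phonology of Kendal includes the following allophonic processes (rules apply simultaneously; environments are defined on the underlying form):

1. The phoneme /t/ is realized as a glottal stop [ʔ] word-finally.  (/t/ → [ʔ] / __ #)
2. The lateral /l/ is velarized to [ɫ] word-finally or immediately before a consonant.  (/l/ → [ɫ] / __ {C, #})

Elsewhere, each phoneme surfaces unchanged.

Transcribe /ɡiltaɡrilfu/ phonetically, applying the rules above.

[ɡiɫtaɡriɫfu]

/l/ — between /i/ and /t/, word-finally or immediately before a consonant — surfaces as [ɫ] (rule 2).
/t/ — between /l/ and /a/; rule 1 does not apply here → [t].
/l/ — between /i/ and /f/, word-finally or immediately before a consonant — surfaces as [ɫ] (rule 2).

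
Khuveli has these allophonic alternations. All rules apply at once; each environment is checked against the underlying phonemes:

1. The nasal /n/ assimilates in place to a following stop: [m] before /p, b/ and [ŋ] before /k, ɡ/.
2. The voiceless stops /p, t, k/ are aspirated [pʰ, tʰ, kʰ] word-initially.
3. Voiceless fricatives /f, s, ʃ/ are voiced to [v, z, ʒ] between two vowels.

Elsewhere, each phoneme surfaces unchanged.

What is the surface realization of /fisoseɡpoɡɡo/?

[fizozeɡpoɡɡo]

/f/ — word-initial; rule 3 does not apply here → [f].
/i/ (between /f/ and /s/) is unaffected → [i].
/s/ — between /i/ and /o/, between two vowels — surfaces as [z] (rule 3).
/o/ (between /s/ and /s/): no rule targets it → [o].
/s/ (between /o/ and /e/): between two vowels, so rule 3 applies → [z].
/e/ (between /s/ and /ɡ/): no rule targets it → [e].
/ɡ/ — not in any rule's target class → [ɡ].
/p/ (between /ɡ/ and /o/) fails the environment for rule 2, so it stays [p].
/o/ (between /p/ and /ɡ/) is unaffected → [o].
/ɡ/ (between /o/ and /ɡ/) is unaffected → [ɡ].
/ɡ/ (between /ɡ/ and /o/) is unaffected → [ɡ].
/o/ — not in any rule's target class → [o].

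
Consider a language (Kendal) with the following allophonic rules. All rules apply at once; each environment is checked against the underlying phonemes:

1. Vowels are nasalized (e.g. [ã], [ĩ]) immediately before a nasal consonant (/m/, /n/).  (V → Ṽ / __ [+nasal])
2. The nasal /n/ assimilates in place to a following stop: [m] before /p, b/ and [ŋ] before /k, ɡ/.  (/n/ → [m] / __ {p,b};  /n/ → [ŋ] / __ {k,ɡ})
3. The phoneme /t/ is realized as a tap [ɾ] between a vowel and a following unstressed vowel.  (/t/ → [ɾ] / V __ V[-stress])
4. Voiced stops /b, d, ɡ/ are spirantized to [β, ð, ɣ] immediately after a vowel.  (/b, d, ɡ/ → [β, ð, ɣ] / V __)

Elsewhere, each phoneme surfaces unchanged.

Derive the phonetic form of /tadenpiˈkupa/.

[taðẽmpiˈkupa]

/t/ (word-initial) is in the target of rule 3 but the environment (between a vowel and a following unstressed vowel) is not met → [t].
/a/ (between /t/ and /d/): rule 1 targets it, but not before a nasal consonant → unchanged [a].
/d/ (between /a/ and /e/) occurs immediately after a vowel → [ð] by rule 4.
/e/ (between /d/ and /n/) occurs before a nasal consonant → [ẽ] by rule 1.
Rule 2 applies to /n/ (between /e/ and /p/: before a labial or velar stop) → [m].
/p/ — not in any rule's target class → [p].
/i/ (between /p/ and /k/) is in the target of rule 1 but the environment (before a nasal consonant) is not met → [i].
/k/ stays [k].
/u/ (between /k/ and /p/): rule 1 targets it, but not before a nasal consonant → unchanged [u].
/p/ — not in any rule's target class → [p].
/a/ (word-final): rule 1 targets it, but not before a nasal consonant → unchanged [a].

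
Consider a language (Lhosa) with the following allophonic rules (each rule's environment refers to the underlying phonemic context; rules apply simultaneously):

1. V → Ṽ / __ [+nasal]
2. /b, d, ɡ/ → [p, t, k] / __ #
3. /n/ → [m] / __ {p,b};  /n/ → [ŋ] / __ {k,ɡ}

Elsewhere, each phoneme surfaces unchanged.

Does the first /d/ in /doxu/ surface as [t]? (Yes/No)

No

/d/ (word-initial) fails the environment for rule 2, so it stays [d].
The actual realization is [d], not [t].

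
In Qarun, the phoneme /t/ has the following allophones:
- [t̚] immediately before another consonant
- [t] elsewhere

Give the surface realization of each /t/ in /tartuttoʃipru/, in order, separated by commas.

[t], [t], [t̚], [t]

Occurrence 1 (position 1): no conditioning environment matches → elsewhere allophone [t].
Occurrence 2 (position 4): no conditioning environment matches → elsewhere allophone [t].
Occurrence 3 (position 6): immediately before another consonant → [t̚].
Occurrence 4 (position 7): no conditioning environment matches → elsewhere allophone [t].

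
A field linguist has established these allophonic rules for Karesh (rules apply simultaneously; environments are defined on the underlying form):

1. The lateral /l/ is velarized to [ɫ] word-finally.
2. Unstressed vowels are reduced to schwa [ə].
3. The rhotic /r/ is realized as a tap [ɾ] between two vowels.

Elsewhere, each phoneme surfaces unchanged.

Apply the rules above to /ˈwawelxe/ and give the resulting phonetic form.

[ˈwawəlxə]

/w/ (word-initial): no rule targets it → [w].
/a/ — between /w/ and /w/; rule 2 does not apply here → [a].
/w/ (between /a/ and /e/): no rule targets it → [w].
/e/ — between /w/ and /l/, in an unstressed syllable — surfaces as [ə] (rule 2).
/l/ (between /e/ and /x/) fails the environment for rule 1, so it stays [l].
/x/ (between /l/ and /e/) is unaffected → [x].
/e/ — word-final, in an unstressed syllable — surfaces as [ə] (rule 2).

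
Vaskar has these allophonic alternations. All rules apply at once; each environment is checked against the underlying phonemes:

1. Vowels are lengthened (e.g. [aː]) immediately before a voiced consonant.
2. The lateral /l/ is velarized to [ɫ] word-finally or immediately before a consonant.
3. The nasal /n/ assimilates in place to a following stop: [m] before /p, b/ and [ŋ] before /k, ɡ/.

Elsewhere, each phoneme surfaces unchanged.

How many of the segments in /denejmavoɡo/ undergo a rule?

Segments that undergo a rule: /e/ → [eː] (rule 1); /e/ → [eː] (rule 1); /a/ → [aː] (rule 1); /o/ → [oː] (rule 1).
All other segments surface unchanged.

4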